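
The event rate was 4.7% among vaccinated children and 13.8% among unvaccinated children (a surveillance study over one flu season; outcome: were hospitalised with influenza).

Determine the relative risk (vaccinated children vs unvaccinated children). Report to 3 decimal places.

RR = 0.04700 / 0.13800 = 0.341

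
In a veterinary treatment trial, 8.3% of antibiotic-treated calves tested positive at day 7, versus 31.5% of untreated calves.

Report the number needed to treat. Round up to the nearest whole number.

absolute risk difference = 0.232000
1 / 0.232000 = 4.310 → round up → 5

NNT ≈ 5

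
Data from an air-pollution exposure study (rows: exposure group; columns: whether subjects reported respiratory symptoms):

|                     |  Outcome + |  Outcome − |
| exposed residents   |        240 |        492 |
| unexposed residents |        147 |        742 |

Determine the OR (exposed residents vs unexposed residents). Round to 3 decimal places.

OR = (240 × 742) / (492 × 147) = 178080/72324 ≈ 2.462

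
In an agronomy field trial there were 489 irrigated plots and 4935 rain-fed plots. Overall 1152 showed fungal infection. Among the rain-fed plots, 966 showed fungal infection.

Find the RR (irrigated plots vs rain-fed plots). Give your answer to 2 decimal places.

irrigated plots with the outcome: 1152 − 966 = 186
irrigated plots without the outcome: 489 − 186 = 303
rain-fed plots without the outcome: 4935 − 966 = 3969
risk, irrigated plots = 186/489 = 0.3804
risk, rain-fed plots = 966/4935 = 0.1957
RR = 0.3804 / 0.1957 = 1.94

1.94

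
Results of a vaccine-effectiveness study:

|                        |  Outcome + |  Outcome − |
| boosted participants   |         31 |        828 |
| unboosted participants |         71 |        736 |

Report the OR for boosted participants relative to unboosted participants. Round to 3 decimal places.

0.388

odds, boosted participants = 31/828 = 0.03744
odds, unboosted participants = 71/736 = 0.09647
OR = 0.03744 / 0.09647 = 0.388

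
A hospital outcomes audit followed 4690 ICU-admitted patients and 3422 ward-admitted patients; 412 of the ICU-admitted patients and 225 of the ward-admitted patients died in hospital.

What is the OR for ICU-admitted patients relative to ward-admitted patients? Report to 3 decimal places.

odds, ICU-admitted patients = 412/4278 = 0.0963
odds, ward-admitted patients = 225/3197 = 0.0704
OR = 0.0963 / 0.0704 = 1.368

1.368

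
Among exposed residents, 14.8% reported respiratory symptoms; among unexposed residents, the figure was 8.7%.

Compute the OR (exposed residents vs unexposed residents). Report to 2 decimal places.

1.82

odds, exposed residents = 0.1480/0.8520 = 0.1737
odds, unexposed residents = 0.0870/0.9130 = 0.0953
OR = 0.1737 / 0.0953 = 1.82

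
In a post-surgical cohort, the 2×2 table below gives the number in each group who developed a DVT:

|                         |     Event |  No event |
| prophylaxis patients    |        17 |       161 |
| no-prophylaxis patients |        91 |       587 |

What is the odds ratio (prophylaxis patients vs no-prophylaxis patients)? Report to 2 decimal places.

odds, prophylaxis patients = 17/161 = 0.1056
odds, no-prophylaxis patients = 91/587 = 0.1550
OR = 0.1056 / 0.1550 = 0.68

OR ≈ 0.68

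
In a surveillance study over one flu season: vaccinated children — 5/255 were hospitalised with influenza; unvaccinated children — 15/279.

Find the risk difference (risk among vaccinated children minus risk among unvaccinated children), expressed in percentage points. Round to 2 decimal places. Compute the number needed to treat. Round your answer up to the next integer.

risk, vaccinated children = 5/255 = 0.01961
risk, unvaccinated children = 15/279 = 0.05376
risk difference = 0.01961 − 0.05376 = -0.03416 → -3.42 percentage points
absolute risk difference = 0.034156
1 / 0.034156 = 29.277 → round up → 30

RD = -3.42; NNT = 30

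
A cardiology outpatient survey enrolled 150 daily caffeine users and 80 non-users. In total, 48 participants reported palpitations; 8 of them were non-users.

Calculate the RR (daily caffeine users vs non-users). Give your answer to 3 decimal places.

daily caffeine users with the outcome: 48 − 8 = 40
daily caffeine users without the outcome: 150 − 40 = 110
non-users without the outcome: 80 − 8 = 72
risk, daily caffeine users = 40/150 = 0.2667
risk, non-users = 8/80 = 0.1000
RR = 0.2667 / 0.1000 = 2.667

RR = 2.667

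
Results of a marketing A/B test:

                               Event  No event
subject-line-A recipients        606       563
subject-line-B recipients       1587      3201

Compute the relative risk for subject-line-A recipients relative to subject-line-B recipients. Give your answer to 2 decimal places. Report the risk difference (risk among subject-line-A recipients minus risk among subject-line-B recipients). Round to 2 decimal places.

risk, subject-line-A recipients = 606/1169 = 0.5184
risk, subject-line-B recipients = 1587/4788 = 0.3315
RR = 0.5184 / 0.3315 = 1.56
risk difference = 0.5184 − 0.3315 = 0.19

RR = 1.56; RD = 0.19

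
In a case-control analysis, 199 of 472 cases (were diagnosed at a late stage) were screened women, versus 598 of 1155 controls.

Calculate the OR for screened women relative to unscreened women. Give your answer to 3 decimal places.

OR = (199 × 557) / (598 × 273) = 110843/163254 ≈ 0.679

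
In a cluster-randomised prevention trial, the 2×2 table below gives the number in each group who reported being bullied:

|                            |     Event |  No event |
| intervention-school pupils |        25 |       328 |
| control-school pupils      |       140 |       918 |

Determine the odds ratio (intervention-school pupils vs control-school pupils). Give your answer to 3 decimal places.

0.500

odds, intervention-school pupils = 25/328 = 0.0762
odds, control-school pupils = 140/918 = 0.1525
OR = 0.0762 / 0.1525 = 0.500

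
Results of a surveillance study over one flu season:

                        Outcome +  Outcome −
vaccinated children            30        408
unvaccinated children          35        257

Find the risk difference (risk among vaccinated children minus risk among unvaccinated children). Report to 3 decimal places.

-0.051

risk, vaccinated children = 30/438 = 0.0685
risk, unvaccinated children = 35/292 = 0.1199
risk difference = 0.0685 − 0.1199 = -0.051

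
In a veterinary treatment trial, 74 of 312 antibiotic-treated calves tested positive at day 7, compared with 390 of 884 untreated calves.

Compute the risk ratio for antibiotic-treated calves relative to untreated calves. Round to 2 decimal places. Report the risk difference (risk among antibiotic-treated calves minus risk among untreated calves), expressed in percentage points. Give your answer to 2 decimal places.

risk, antibiotic-treated calves = 74/312 = 0.2372
risk, untreated calves = 390/884 = 0.4412
RR = 0.2372 / 0.4412 = 0.54
risk difference = 0.2372 − 0.4412 = -0.2040 → -20.40 percentage points

RR = 0.54; RD = -20.40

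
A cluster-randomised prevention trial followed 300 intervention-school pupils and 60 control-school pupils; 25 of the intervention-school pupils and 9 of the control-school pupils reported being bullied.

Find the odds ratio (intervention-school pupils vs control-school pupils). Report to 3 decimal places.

OR = (25 × 51) / (275 × 9) = 1275/2475 ≈ 0.515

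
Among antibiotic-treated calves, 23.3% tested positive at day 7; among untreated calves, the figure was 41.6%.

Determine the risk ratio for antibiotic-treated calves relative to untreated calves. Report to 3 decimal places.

RR = 0.2330 / 0.4160 = 0.560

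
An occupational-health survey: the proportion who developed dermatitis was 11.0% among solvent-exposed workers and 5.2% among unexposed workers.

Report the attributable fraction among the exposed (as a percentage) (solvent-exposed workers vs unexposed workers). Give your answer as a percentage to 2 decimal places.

AR% = (0.1100 − 0.0520) / 0.1100 = 0.5273 → 52.73%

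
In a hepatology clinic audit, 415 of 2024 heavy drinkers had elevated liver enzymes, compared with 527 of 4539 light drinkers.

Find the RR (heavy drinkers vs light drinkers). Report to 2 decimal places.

RR: 1.77

risk, heavy drinkers = 415/2024 = 0.2050
risk, light drinkers = 527/4539 = 0.1161
RR = 0.2050 / 0.1161 = 1.77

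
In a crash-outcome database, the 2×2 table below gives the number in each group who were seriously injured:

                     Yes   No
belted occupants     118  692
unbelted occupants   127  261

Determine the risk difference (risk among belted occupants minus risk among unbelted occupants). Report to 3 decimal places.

RD = -0.182

risk, belted occupants = 118/810 = 0.1457
risk, unbelted occupants = 127/388 = 0.3273
risk difference = 0.1457 − 0.3273 = -0.182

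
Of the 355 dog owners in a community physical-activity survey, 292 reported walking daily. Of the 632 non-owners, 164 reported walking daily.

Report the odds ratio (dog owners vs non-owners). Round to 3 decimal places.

OR = (292 × 468) / (63 × 164) = 136656/10332 ≈ 13.226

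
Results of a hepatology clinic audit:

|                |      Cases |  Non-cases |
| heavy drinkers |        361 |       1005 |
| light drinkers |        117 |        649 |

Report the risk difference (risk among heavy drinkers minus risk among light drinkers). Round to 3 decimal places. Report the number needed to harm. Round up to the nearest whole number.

RD = 0.112; NNH = 9

risk, heavy drinkers = 361/1366 = 0.2643
risk, light drinkers = 117/766 = 0.1527
risk difference = 0.2643 − 0.1527 = 0.112
absolute risk difference = 0.111534
1 / 0.111534 = 8.966 → round up → 9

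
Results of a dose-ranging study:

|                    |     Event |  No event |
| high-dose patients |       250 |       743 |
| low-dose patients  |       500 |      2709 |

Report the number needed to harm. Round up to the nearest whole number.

risk, high-dose patients = 250/993 = 0.251762
risk, low-dose patients = 500/3209 = 0.155812
absolute risk difference = 0.095951
1 / 0.095951 = 10.422 → round up → 11

NNH ≈ 11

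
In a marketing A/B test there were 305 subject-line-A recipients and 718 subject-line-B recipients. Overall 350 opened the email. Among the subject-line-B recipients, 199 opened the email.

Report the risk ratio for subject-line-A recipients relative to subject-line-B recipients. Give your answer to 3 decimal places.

RR = 1.786

subject-line-A recipients with the outcome: 350 − 199 = 151
subject-line-A recipients without the outcome: 305 − 151 = 154
subject-line-B recipients without the outcome: 718 − 199 = 519
risk, subject-line-A recipients = 151/305 = 0.4951
risk, subject-line-B recipients = 199/718 = 0.2772
RR = 0.4951 / 0.2772 = 1.786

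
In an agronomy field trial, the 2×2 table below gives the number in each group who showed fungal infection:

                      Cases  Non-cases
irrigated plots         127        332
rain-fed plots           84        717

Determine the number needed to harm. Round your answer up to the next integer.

risk, irrigated plots = 127/459 = 0.276688
risk, rain-fed plots = 84/801 = 0.104869
absolute risk difference = 0.171820
1 / 0.171820 = 5.820 → round up → 6

NNH: 6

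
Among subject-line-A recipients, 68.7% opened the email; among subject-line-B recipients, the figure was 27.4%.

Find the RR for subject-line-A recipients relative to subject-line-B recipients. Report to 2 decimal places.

RR = 0.6870 / 0.2740 = 2.51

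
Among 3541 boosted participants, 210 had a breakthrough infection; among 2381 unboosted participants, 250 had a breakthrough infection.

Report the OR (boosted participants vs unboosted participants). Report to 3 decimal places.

OR = (210 × 2131) / (3331 × 250) = 447510/832750 ≈ 0.537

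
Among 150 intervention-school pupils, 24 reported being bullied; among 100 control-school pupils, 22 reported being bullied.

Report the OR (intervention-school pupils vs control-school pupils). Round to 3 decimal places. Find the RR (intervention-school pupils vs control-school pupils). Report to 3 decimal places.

OR = (24 × 78) / (126 × 22) = 1872/2772 ≈ 0.675
risk, intervention-school pupils = 24/150 = 0.1600
risk, control-school pupils = 22/100 = 0.2200
RR = 0.1600 / 0.2200 = 0.727

OR = 0.675; RR = 0.727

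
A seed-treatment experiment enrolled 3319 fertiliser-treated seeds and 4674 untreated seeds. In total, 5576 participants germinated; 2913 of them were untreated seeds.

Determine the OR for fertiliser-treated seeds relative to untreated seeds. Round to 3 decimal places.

OR = 2.454

fertiliser-treated seeds with the outcome: 5576 − 2913 = 2663
fertiliser-treated seeds without the outcome: 3319 − 2663 = 656
untreated seeds without the outcome: 4674 − 2913 = 1761
odds, fertiliser-treated seeds = 2663/656 = 4.0595
odds, untreated seeds = 2913/1761 = 1.6542
OR = 4.0595 / 1.6542 = 2.454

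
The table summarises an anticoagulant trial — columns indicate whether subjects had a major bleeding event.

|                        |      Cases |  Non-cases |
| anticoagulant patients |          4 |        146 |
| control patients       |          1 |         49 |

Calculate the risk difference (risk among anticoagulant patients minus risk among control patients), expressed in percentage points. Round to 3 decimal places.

risk, anticoagulant patients = 4/150 = 0.02667
risk, control patients = 1/50 = 0.02000
risk difference = 0.02667 − 0.02000 = 0.00667 → 0.667 percentage points

RD ≈ 0.667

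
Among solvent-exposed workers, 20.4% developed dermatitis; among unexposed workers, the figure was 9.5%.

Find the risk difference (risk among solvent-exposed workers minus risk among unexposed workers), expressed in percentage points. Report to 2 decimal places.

RD: 10.90

risk difference = 0.2040 − 0.0950 = 0.1090 → 10.90 percentage points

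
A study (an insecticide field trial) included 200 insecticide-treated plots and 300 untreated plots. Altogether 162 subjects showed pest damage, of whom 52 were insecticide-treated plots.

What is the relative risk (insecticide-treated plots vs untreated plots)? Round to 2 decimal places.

insecticide-treated plots without the outcome: 200 − 52 = 148
untreated plots with the outcome: 162 − 52 = 110
untreated plots without the outcome: 300 − 110 = 190
risk, insecticide-treated plots = 52/200 = 0.2600
risk, untreated plots = 110/300 = 0.3667
RR = 0.2600 / 0.3667 = 0.71

RR = 0.71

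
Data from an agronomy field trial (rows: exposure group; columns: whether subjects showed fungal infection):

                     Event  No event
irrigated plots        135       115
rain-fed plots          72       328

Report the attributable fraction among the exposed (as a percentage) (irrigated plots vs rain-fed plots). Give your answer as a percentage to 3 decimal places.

risk, irrigated plots = 135/250 = 0.5400
risk, rain-fed plots = 72/400 = 0.1800
AR% = (0.5400 − 0.1800) / 0.5400 = 0.6667 → 66.667%

66.667%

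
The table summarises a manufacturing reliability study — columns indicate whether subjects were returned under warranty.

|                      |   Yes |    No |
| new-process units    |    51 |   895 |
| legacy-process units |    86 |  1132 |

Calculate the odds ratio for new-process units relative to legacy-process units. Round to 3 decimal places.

OR = (51 × 1132) / (895 × 86) = 57732/76970 ≈ 0.750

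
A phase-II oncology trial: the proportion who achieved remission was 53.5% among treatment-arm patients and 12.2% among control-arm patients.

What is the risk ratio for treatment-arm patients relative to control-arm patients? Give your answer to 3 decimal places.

RR = 0.5350 / 0.1220 = 4.385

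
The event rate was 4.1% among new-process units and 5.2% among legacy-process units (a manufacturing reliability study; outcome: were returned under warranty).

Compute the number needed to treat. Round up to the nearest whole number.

absolute risk difference = 0.011000
1 / 0.011000 = 90.909 → round up → 91

NNT = 91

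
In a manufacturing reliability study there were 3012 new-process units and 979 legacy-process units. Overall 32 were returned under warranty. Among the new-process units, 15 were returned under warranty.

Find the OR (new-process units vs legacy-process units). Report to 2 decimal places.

new-process units without the outcome: 3012 − 15 = 2997
legacy-process units with the outcome: 32 − 15 = 17
legacy-process units without the outcome: 979 − 17 = 962
OR = (15 × 962) / (2997 × 17) = 14430/50949 ≈ 0.28

OR: 0.28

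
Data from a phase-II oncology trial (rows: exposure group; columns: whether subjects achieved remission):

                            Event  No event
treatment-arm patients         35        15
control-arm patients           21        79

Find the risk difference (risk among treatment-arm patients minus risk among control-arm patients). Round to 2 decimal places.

risk, treatment-arm patients = 35/50 = 0.7000
risk, control-arm patients = 21/100 = 0.2100
risk difference = 0.7000 − 0.2100 = 0.49

0.49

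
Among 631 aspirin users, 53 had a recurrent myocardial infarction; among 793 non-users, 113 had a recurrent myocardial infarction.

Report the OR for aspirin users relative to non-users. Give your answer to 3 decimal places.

OR = (53 × 680) / (578 × 113) = 36040/65314 ≈ 0.552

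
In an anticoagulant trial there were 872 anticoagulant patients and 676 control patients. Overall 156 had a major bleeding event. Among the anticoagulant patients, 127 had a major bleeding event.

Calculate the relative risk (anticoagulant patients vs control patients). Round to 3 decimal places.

anticoagulant patients without the outcome: 872 − 127 = 745
control patients with the outcome: 156 − 127 = 29
control patients without the outcome: 676 − 29 = 647
risk, anticoagulant patients = 127/872 = 0.14564
risk, control patients = 29/676 = 0.04290
RR = 0.14564 / 0.04290 = 3.395

3.395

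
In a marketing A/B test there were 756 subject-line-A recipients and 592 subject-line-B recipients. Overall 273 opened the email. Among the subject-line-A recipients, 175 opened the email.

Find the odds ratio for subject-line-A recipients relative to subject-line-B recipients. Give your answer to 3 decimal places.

OR ≈ 1.518

subject-line-A recipients without the outcome: 756 − 175 = 581
subject-line-B recipients with the outcome: 273 − 175 = 98
subject-line-B recipients without the outcome: 592 − 98 = 494
OR = (175 × 494) / (581 × 98) = 86450/56938 ≈ 1.518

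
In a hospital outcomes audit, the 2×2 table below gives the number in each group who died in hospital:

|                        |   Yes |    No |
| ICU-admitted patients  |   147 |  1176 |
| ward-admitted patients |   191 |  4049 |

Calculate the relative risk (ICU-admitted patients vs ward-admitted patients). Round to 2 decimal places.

risk, ICU-admitted patients = 147/1323 = 0.11111
risk, ward-admitted patients = 191/4240 = 0.04505
RR = 0.11111 / 0.04505 = 2.47

RR: 2.47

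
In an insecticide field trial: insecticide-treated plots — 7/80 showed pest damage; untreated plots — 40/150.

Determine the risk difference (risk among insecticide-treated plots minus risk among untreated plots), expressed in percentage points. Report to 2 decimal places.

-17.92

risk, insecticide-treated plots = 7/80 = 0.0875
risk, untreated plots = 40/150 = 0.2667
risk difference = 0.0875 − 0.2667 = -0.1792 → -17.92 percentage points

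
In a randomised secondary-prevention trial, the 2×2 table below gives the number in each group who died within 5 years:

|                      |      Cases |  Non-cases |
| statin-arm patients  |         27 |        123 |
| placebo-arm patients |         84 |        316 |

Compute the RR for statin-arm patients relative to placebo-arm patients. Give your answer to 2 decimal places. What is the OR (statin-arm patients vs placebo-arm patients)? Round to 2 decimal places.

risk, statin-arm patients = 27/150 = 0.1800
risk, placebo-arm patients = 84/400 = 0.2100
RR = 0.1800 / 0.2100 = 0.86
odds, statin-arm patients = 27/123 = 0.2195
odds, placebo-arm patients = 84/316 = 0.2658
OR = 0.2195 / 0.2658 = 0.83

RR = 0.86; OR = 0.83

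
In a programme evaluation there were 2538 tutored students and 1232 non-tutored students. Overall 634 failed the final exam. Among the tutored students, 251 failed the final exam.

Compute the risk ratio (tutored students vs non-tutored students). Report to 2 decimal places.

tutored students without the outcome: 2538 − 251 = 2287
non-tutored students with the outcome: 634 − 251 = 383
non-tutored students without the outcome: 1232 − 383 = 849
risk, tutored students = 251/2538 = 0.0989
risk, non-tutored students = 383/1232 = 0.3109
RR = 0.0989 / 0.3109 = 0.32

RR = 0.32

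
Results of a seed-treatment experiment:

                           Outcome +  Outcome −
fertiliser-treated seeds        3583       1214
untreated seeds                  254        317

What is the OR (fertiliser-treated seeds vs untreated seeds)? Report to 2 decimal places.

OR ≈ 3.68

odds, fertiliser-treated seeds = 3583/1214 = 2.9514
odds, untreated seeds = 254/317 = 0.8013
OR = 2.9514 / 0.8013 = 3.68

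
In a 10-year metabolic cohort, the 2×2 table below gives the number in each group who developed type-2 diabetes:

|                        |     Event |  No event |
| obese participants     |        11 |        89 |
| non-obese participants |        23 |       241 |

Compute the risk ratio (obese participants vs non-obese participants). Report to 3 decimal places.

risk, obese participants = 11/100 = 0.1100
risk, non-obese participants = 23/264 = 0.0871
RR = 0.1100 / 0.0871 = 1.263

RR: 1.263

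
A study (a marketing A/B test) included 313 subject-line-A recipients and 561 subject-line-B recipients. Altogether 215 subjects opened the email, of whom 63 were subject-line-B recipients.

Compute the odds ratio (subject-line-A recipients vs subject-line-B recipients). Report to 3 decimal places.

subject-line-A recipients with the outcome: 215 − 63 = 152
subject-line-A recipients without the outcome: 313 − 152 = 161
subject-line-B recipients without the outcome: 561 − 63 = 498
OR = (152 × 498) / (161 × 63) = 75696/10143 ≈ 7.463

OR ≈ 7.463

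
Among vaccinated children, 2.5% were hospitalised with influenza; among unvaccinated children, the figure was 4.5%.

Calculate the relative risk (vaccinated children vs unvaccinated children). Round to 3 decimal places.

RR = 0.02500 / 0.04500 = 0.556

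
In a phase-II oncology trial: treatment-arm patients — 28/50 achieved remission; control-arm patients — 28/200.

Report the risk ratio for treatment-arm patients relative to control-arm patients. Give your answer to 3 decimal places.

RR ≈ 4.000

risk, treatment-arm patients = 28/50 = 0.5600
risk, control-arm patients = 28/200 = 0.1400
RR = 0.5600 / 0.1400 = 4.000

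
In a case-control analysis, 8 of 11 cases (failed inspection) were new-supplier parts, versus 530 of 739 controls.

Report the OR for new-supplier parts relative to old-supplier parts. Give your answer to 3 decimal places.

OR = 1.052

odds, new-supplier parts = 8/530 = 0.01509
odds, old-supplier parts = 3/209 = 0.01435
OR = 0.01509 / 0.01435 = 1.052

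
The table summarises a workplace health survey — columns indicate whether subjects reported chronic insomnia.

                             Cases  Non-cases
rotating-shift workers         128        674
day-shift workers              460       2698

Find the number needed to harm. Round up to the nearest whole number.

risk, rotating-shift workers = 128/802 = 0.159601
risk, day-shift workers = 460/3158 = 0.145662
absolute risk difference = 0.013939
1 / 0.013939 = 71.741 → round up → 72

72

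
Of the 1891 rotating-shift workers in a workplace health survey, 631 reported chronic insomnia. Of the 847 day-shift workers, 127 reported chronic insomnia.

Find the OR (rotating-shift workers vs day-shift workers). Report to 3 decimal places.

OR = (631 × 720) / (1260 × 127) = 454320/160020 ≈ 2.839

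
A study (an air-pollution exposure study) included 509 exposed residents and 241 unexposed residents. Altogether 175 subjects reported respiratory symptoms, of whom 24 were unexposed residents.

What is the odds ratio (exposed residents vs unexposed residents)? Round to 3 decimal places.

3.814

exposed residents with the outcome: 175 − 24 = 151
exposed residents without the outcome: 509 − 151 = 358
unexposed residents without the outcome: 241 − 24 = 217
odds, exposed residents = 151/358 = 0.4218
odds, unexposed residents = 24/217 = 0.1106
OR = 0.4218 / 0.1106 = 3.814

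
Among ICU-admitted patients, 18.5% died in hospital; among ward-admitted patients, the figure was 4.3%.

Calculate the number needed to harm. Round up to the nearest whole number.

8

absolute risk difference = 0.142000
1 / 0.142000 = 7.042 → round up → 8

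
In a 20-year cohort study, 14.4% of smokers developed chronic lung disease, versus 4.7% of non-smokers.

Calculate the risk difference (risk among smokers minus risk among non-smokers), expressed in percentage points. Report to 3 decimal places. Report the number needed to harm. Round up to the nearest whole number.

RD = 9.700; NNH = 11

risk difference = 0.14400 − 0.04700 = 0.09700 → 9.700 percentage points
absolute risk difference = 0.097000
1 / 0.097000 = 10.309 → round up → 11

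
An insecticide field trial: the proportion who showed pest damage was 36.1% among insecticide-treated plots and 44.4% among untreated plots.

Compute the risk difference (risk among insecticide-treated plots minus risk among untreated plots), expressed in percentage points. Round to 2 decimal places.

-8.30

risk difference = 0.3610 − 0.4440 = -0.0830 → -8.30 percentage points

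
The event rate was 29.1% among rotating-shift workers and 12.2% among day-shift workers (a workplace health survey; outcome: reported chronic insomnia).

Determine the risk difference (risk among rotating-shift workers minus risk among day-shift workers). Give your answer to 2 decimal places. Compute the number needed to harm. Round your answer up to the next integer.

risk difference = 0.2910 − 0.1220 = 0.17
absolute risk difference = 0.169000
1 / 0.169000 = 5.917 → round up → 6

RD = 0.17; NNH = 6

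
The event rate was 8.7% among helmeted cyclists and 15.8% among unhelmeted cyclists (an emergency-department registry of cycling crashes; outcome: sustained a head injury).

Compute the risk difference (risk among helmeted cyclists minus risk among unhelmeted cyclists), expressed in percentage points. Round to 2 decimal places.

RD = -7.10

risk difference = 0.0870 − 0.1580 = -0.0710 → -7.10 percentage points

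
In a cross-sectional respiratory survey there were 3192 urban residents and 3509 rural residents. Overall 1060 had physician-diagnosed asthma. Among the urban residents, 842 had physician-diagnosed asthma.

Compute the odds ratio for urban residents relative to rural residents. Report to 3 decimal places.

OR = 5.409

urban residents without the outcome: 3192 − 842 = 2350
rural residents with the outcome: 1060 − 842 = 218
rural residents without the outcome: 3509 − 218 = 3291
OR = (842 × 3291) / (2350 × 218) = 2771022/512300 ≈ 5.409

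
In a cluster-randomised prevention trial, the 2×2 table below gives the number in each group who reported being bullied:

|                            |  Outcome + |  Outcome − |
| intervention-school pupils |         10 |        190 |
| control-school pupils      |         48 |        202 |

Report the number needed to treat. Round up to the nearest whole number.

risk, intervention-school pupils = 10/200 = 0.050000
risk, control-school pupils = 48/250 = 0.192000
absolute risk difference = 0.142000
1 / 0.142000 = 7.042 → round up → 8

NNT = 8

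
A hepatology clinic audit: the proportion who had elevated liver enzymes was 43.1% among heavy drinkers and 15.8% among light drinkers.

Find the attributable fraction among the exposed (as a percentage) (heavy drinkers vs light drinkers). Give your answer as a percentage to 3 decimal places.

AR% = (0.4310 − 0.1580) / 0.4310 = 0.6334 → 63.341%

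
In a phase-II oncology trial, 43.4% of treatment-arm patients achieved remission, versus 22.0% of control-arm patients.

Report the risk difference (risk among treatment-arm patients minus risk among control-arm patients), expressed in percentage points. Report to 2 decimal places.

risk difference = 0.4340 − 0.2200 = 0.2140 → 21.40 percentage points

RD: 21.40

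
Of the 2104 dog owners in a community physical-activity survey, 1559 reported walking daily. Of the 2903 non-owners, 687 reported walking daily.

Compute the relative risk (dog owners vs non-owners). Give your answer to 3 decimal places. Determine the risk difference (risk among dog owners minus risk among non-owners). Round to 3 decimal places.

risk, dog owners = 1559/2104 = 0.7410
risk, non-owners = 687/2903 = 0.2367
RR = 0.7410 / 0.2367 = 3.131
risk difference = 0.7410 − 0.2367 = 0.504

RR = 3.131; RD = 0.504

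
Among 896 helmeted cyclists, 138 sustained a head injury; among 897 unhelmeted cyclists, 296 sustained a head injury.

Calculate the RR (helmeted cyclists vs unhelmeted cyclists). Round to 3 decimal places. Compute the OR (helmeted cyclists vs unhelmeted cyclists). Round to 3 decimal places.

risk, helmeted cyclists = 138/896 = 0.1540
risk, unhelmeted cyclists = 296/897 = 0.3300
RR = 0.1540 / 0.3300 = 0.467
OR = (138 × 601) / (758 × 296) = 82938/224368 ≈ 0.370

RR = 0.467; OR = 0.370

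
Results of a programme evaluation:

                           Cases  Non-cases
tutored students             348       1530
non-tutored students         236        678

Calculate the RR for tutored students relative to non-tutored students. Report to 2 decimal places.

RR = 0.72

risk, tutored students = 348/1878 = 0.1853
risk, non-tutored students = 236/914 = 0.2582
RR = 0.1853 / 0.2582 = 0.72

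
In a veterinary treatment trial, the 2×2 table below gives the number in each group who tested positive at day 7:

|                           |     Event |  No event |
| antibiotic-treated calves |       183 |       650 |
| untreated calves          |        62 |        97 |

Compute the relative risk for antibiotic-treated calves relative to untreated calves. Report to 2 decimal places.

0.56

risk, antibiotic-treated calves = 183/833 = 0.2197
risk, untreated calves = 62/159 = 0.3899
RR = 0.2197 / 0.3899 = 0.56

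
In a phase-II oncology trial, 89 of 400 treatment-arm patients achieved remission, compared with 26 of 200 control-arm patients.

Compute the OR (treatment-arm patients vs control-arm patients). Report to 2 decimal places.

1.92

odds, treatment-arm patients = 89/311 = 0.2862
odds, control-arm patients = 26/174 = 0.1494
OR = 0.2862 / 0.1494 = 1.92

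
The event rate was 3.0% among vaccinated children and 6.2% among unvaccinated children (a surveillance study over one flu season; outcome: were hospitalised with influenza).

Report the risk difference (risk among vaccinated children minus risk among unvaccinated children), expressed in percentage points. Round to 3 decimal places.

risk difference = 0.03000 − 0.06200 = -0.03200 → -3.200 percentage points

-3.200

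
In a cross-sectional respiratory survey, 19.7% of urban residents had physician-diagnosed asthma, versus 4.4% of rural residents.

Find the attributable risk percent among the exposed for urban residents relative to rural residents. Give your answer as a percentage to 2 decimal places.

AR% = (0.19700 − 0.04400) / 0.19700 = 0.7766 → 77.66%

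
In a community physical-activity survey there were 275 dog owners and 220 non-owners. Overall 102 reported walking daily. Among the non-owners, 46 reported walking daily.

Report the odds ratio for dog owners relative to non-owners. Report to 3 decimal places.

dog owners with the outcome: 102 − 46 = 56
dog owners without the outcome: 275 − 56 = 219
non-owners without the outcome: 220 − 46 = 174
OR = (56 × 174) / (219 × 46) = 9744/10074 ≈ 0.967

OR: 0.967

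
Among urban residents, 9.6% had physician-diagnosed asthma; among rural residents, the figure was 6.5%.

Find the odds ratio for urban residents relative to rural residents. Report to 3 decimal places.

odds, urban residents = 0.0960/0.9040 = 0.1062
odds, rural residents = 0.0650/0.9350 = 0.0695
OR = 0.1062 / 0.0695 = 1.528

1.528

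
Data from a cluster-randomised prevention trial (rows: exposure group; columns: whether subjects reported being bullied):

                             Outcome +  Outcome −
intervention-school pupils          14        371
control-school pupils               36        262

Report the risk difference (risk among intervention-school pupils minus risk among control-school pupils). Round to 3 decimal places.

risk, intervention-school pupils = 14/385 = 0.03636
risk, control-school pupils = 36/298 = 0.12081
risk difference = 0.03636 − 0.12081 = -0.084

RD = -0.084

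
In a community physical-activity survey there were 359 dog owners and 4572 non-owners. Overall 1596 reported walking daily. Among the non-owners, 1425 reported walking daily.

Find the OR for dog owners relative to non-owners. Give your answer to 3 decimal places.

dog owners with the outcome: 1596 − 1425 = 171
dog owners without the outcome: 359 − 171 = 188
non-owners without the outcome: 4572 − 1425 = 3147
odds, dog owners = 171/188 = 0.9096
odds, non-owners = 1425/3147 = 0.4528
OR = 0.9096 / 0.4528 = 2.009

OR ≈ 2.009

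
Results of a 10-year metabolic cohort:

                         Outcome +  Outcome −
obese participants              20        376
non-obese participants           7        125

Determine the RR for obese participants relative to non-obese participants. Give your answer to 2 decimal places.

risk, obese participants = 20/396 = 0.0505
risk, non-obese participants = 7/132 = 0.0530
RR = 0.0505 / 0.0530 = 0.95

RR = 0.95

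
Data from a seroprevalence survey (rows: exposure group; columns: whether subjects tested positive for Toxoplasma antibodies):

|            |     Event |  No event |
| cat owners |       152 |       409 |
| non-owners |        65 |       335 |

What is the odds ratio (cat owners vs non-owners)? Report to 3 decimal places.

odds, cat owners = 152/409 = 0.3716
odds, non-owners = 65/335 = 0.1940
OR = 0.3716 / 0.1940 = 1.915

1.915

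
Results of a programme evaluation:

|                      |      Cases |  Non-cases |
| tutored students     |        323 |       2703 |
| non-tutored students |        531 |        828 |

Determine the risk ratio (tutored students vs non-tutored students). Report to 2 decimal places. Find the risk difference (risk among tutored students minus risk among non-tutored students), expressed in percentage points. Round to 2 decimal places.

risk, tutored students = 323/3026 = 0.1067
risk, non-tutored students = 531/1359 = 0.3907
RR = 0.1067 / 0.3907 = 0.27
risk difference = 0.1067 − 0.3907 = -0.2840 → -28.40 percentage points

RR = 0.27; RD = -28.40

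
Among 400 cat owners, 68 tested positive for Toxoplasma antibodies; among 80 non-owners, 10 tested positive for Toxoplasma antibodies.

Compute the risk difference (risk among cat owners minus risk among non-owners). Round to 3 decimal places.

risk, cat owners = 68/400 = 0.1700
risk, non-owners = 10/80 = 0.1250
risk difference = 0.1700 − 0.1250 = 0.045

0.045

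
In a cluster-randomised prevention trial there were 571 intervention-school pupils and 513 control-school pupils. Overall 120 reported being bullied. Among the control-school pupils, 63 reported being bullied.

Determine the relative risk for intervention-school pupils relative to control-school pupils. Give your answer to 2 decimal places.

RR: 0.81

intervention-school pupils with the outcome: 120 − 63 = 57
intervention-school pupils without the outcome: 571 − 57 = 514
control-school pupils without the outcome: 513 − 63 = 450
risk, intervention-school pupils = 57/571 = 0.0998
risk, control-school pupils = 63/513 = 0.1228
RR = 0.0998 / 0.1228 = 0.81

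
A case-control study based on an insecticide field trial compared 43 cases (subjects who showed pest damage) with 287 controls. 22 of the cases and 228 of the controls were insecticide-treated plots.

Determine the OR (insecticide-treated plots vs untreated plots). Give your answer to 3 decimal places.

OR = 0.271

odds, insecticide-treated plots = 22/228 = 0.0965
odds, untreated plots = 21/59 = 0.3559
OR = 0.0965 / 0.3559 = 0.271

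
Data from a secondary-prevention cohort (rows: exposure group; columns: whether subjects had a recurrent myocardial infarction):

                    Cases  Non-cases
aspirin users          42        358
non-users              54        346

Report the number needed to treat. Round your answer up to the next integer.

34

risk, aspirin users = 42/400 = 0.105000
risk, non-users = 54/400 = 0.135000
absolute risk difference = 0.030000
1 / 0.030000 = 33.333 → round up → 34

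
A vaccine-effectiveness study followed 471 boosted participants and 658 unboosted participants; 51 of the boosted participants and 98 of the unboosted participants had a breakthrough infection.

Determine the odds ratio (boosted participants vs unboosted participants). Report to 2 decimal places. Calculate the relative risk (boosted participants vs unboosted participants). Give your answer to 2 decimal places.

OR = 0.69; RR = 0.73

OR = (51 × 560) / (420 × 98) = 28560/41160 ≈ 0.69
risk, boosted participants = 51/471 = 0.1083
risk, unboosted participants = 98/658 = 0.1489
RR = 0.1083 / 0.1489 = 0.73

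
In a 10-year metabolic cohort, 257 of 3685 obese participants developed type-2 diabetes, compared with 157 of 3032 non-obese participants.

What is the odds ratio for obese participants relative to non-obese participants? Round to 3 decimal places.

OR = (257 × 2875) / (3428 × 157) = 738875/538196 ≈ 1.373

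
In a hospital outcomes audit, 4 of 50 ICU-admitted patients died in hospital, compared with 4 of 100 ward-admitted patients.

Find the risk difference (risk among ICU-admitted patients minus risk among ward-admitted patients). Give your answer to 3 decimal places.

risk, ICU-admitted patients = 4/50 = 0.08000
risk, ward-admitted patients = 4/100 = 0.04000
risk difference = 0.08000 − 0.04000 = 0.040

0.040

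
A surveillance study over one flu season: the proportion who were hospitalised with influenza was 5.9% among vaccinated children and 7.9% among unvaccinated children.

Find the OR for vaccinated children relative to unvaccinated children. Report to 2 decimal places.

odds, vaccinated children = 0.0590/0.9410 = 0.0627
odds, unvaccinated children = 0.0790/0.9210 = 0.0858
OR = 0.0627 / 0.0858 = 0.73

0.73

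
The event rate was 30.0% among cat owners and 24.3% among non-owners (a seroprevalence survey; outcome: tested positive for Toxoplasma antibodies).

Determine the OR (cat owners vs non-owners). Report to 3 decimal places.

odds, cat owners = 0.3000/0.7000 = 0.4286
odds, non-owners = 0.2430/0.7570 = 0.3210
OR = 0.4286 / 0.3210 = 1.335

1.335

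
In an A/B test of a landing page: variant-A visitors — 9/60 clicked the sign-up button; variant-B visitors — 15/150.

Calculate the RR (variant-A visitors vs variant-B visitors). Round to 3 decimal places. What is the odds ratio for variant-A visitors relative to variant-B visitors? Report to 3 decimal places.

RR = 1.500; OR = 1.588

risk, variant-A visitors = 9/60 = 0.1500
risk, variant-B visitors = 15/150 = 0.1000
RR = 0.1500 / 0.1000 = 1.500
OR = (9 × 135) / (51 × 15) = 1215/765 ≈ 1.588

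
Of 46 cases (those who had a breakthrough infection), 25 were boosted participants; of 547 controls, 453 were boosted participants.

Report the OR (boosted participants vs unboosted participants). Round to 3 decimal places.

OR = (25 × 94) / (453 × 21) = 2350/9513 ≈ 0.247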